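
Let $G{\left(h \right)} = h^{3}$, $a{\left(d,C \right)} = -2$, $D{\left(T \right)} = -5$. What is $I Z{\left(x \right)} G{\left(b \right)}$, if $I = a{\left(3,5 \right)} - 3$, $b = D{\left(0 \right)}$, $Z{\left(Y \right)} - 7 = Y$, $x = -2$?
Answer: $3125$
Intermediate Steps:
$Z{\left(Y \right)} = 7 + Y$
$b = -5$
$I = -5$ ($I = -2 - 3 = -5$)
$I Z{\left(x \right)} G{\left(b \right)} = - 5 \left(7 - 2\right) \left(-5\right)^{3} = \left(-5\right) 5 \left(-125\right) = \left(-25\right) \left(-125\right) = 3125$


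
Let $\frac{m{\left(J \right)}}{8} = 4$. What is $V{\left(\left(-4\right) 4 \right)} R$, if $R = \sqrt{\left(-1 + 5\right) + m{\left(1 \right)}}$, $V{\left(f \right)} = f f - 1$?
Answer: $1530$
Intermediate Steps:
$m{\left(J \right)} = 32$ ($m{\left(J \right)} = 8 \cdot 4 = 32$)
$V{\left(f \right)} = -1 + f^{2}$ ($V{\left(f \right)} = f^{2} - 1 = -1 + f^{2}$)
$R = 6$ ($R = \sqrt{\left(-1 + 5\right) + 32} = \sqrt{4 + 32} = \sqrt{36} = 6$)
$V{\left(\left(-4\right) 4 \right)} R = \left(-1 + \left(\left(-4\right) 4\right)^{2}\right) 6 = \left(-1 + \left(-16\right)^{2}\right) 6 = \left(-1 + 256\right) 6 = 255 \cdot 6 = 1530$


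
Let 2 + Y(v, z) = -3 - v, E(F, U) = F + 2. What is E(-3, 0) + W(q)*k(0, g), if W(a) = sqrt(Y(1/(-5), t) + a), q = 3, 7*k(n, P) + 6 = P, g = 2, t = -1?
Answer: -1 - 12*I*sqrt(5)/35 ≈ -1.0 - 0.76665*I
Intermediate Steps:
E(F, U) = 2 + F
Y(v, z) = -5 - v (Y(v, z) = -2 + (-3 - v) = -5 - v)
k(n, P) = -6/7 + P/7
W(a) = sqrt(-24/5 + a) (W(a) = sqrt((-5 - 1/(-5)) + a) = sqrt((-5 - 1*(-1/5)) + a) = sqrt((-5 + 1/5) + a) = sqrt(-24/5 + a))
E(-3, 0) + W(q)*k(0, g) = (2 - 3) + (sqrt(-120 + 25*3)/5)*(-6/7 + (1/7)*2) = -1 + (sqrt(-120 + 75)/5)*(-6/7 + 2/7) = -1 + (sqrt(-45)/5)*(-4/7) = -1 + ((3*I*sqrt(5))/5)*(-4/7) = -1 + (3*I*sqrt(5)/5)*(-4/7) = -1 - 12*I*sqrt(5)/35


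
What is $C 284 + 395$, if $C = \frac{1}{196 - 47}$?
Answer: $\frac{59139}{149} \approx 396.91$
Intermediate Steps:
$C = \frac{1}{149} \approx 0.0067114$
$C 284 + 395 = \frac{1}{149} \cdot 284 + 395 = \frac{284}{149} + 395 = \frac{59139}{149}$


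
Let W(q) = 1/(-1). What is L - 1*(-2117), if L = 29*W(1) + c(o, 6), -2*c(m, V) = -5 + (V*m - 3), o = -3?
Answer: 2101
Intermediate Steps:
W(q) = -1
c(m, V) = 4 - V*m/2 (c(m, V) = -(-5 + (V*m - 3))/2 = -(-5 + (-3 + V*m))/2 = -(-8 + V*m)/2 = 4 - V*m/2)
L = -16 (L = 29*(-1) + (4 - ½*6*(-3)) = -29 + (4 + 9) = -29 + 13 = -16)
L - 1*(-2117) = -16 - 1*(-2117) = -16 + 2117 = 2101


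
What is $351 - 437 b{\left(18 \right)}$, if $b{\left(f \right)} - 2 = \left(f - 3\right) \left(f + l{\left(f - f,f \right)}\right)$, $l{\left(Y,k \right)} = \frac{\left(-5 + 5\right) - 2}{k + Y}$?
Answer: $- \frac{353354}{3} \approx -1.1778 \cdot 10^{5}$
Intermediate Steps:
$l{\left(Y,k \right)} = - \frac{2}{Y + k}$ ($l{\left(Y,k \right)} = \frac{0 - 2}{Y + k} = - \frac{2}{Y + k}$)
$b{\left(f \right)} = 2 + \left(-3 + f\right) \left(f - \frac{2}{f}\right)$ ($b{\left(f \right)} = 2 + \left(f - 3\right) \left(f - \frac{2}{\left(f - f\right) + f}\right) = 2 + \left(-3 + f\right) \left(f - \frac{2}{0 + f}\right) = 2 + \left(-3 + f\right) \left(f - \frac{2}{f}\right)$)
$351 - 437 b{\left(18 \right)} = 351 - 437 \frac{6 + 18^{2} \left(-3 + 18\right)}{18} = 351 - 437 \frac{6 + 324 \cdot 15}{18} = 351 - 437 \frac{6 + 4860}{18} = 351 - 437 \cdot \frac{1}{18} \cdot 4866 = 351 - \frac{354407}{3} = - \frac{353354}{3}$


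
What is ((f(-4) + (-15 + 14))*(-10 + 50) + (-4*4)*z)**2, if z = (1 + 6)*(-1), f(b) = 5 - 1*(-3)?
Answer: 153664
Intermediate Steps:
f(b) = 8 (f(b) = 5 + 3 = 8)
z = -7 (z = 7*(-1) = -7)
((f(-4) + (-15 + 14))*(-10 + 50) + (-4*4)*z)**2 = ((8 + (-15 + 14))*(-10 + 50) - 4*4*(-7))**2 = ((8 - 1)*40 - 16*(-7))**2 = (7*40 + 112)**2 = (280 + 112)**2 = 392**2 = 153664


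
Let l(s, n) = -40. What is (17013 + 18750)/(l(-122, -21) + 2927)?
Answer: 35763/2887 ≈ 12.388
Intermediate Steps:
(17013 + 18750)/(l(-122, -21) + 2927) = (17013 + 18750)/(-40 + 2927) = 35763/2887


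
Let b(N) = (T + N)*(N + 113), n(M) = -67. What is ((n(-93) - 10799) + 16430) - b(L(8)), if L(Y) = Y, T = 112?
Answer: -8956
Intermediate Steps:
b(N) = (112 + N)*(113 + N) (b(N) = (112 + N)*(N + 113) = (112 + N)*(113 + N))
((n(-93) - 10799) + 16430) - b(L(8)) = ((-67 - 10799) + 16430) - (12656 + 8² + 225*8) = (-10866 + 16430) - (12656 + 64 + 1800) = 5564 - 1*14520 = 5564 - 14520 = -8956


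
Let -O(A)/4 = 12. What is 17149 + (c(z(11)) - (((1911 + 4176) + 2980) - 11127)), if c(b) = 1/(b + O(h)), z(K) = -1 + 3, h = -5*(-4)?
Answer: 883613/46 ≈ 19209.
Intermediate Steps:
h = 20
z(K) = 2
O(A) = -48 (O(A) = -4*12 = -48)
c(b) = 1/(-48 + b) (c(b) = 1/(b - 48) = 1/(-48 + b))
17149 + (c(z(11)) - (((1911 + 4176) + 2980) - 11127)) = 17149 + (1/(-48 + 2) - (((1911 + 4176) + 2980) - 11127)) = 17149 + (1/(-46) - ((6087 + 2980) - 11127)) = 17149 + (-1/46 - (9067 - 11127)) = 17149 + (-1/46 - 1*(-2060)) = 17149 + (-1/46 + 2060) = 17149 + 94759/46 = 883613/46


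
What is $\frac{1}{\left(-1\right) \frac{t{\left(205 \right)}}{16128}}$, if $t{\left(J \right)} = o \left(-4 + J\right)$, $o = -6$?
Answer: $\frac{896}{67} \approx 13.373$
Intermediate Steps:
$t{\left(J \right)} = 24 - 6 J$ ($t{\left(J \right)} = - 6 \left(-4 + J\right) = 24 - 6 J$)
$\frac{1}{\left(-1\right) \frac{t{\left(205 \right)}}{16128}} = \frac{1}{\left(-1\right) \frac{24 - 1230}{16128}} = \frac{1}{\left(-1\right) \left(24 - 1230\right) \frac{1}{16128}} = \frac{1}{\left(-1\right) \left(\left(-1206\right) \frac{1}{16128}\right)} = \frac{1}{\left(-1\right) \left(- \frac{67}{896}\right)} = \frac{1}{\frac{67}{896}} = \frac{896}{67}$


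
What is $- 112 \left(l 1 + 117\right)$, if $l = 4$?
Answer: $-13552$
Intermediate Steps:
$- 112 \left(l 1 + 117\right) = - 112 \left(4 \cdot 1 + 117\right) = - 112 \left(4 + 117\right) = \left(-112\right) 121 = -13552$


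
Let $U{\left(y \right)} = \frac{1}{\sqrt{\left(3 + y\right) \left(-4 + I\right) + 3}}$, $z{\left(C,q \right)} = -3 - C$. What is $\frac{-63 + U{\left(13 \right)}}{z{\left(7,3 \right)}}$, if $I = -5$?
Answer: $\frac{63}{10} + \frac{i \sqrt{141}}{1410} \approx 6.3 + 0.0084215 i$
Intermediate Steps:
$U{\left(y \right)} = \frac{1}{\sqrt{-24 - 9 y}}$ ($U{\left(y \right)} = \frac{1}{\sqrt{\left(3 + y\right) \left(-4 - 5\right) + 3}} = \frac{1}{\sqrt{\left(3 + y\right) \left(-9\right) + 3}} = \frac{1}{\sqrt{\left(-27 - 9 y\right) + 3}} = \frac{1}{\sqrt{-24 - 9 y}}$)
$\frac{-63 + U{\left(13 \right)}}{z{\left(7,3 \right)}} = \frac{-63 + \frac{\sqrt{3}}{3 \sqrt{-8 - 39}}}{-3 - 7} = \frac{-63 + \frac{\sqrt{3}}{3 i \sqrt{47}}}{-10} = \left(-63 + \frac{\sqrt{3} \left(- \frac{i \sqrt{47}}{47}\right)}{3}\right) \left(- \frac{1}{10}\right) = \left(-63 - \frac{i \sqrt{141}}{141}\right) \left(- \frac{1}{10}\right) = \frac{63}{10} + \frac{i \sqrt{141}}{1410}$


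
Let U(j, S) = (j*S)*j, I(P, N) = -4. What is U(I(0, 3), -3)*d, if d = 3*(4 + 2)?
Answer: -864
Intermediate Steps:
U(j, S) = S*j² (U(j, S) = (S*j)*j = S*j²)
d = 18 (d = 3*6 = 18)
U(I(0, 3), -3)*d = -3*(-4)²*18 = -3*16*18 = -48*18 = -864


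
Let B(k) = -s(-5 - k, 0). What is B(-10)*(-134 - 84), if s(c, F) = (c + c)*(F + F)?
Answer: 0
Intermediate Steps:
s(c, F) = 4*F*c (s(c, F) = (2*c)*(2*F) = 4*F*c)
B(k) = 0 (B(k) = -4*0*(-5 - k) = -1*0 = 0)
B(-10)*(-134 - 84) = 0*(-134 - 84) = 0*(-218) = 0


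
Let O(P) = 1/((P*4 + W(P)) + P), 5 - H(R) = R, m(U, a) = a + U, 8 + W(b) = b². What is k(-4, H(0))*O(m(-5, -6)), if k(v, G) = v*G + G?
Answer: -15/58 ≈ -0.25862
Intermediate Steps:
W(b) = -8 + b²
m(U, a) = U + a
H(R) = 5 - R
k(v, G) = G + G*v (k(v, G) = G*v + G = G + G*v)
O(P) = 1/(-8 + P² + 5*P) (O(P) = 1/((P*4 + (-8 + P²)) + P) = 1/((4*P + (-8 + P²)) + P) = 1/((-8 + P² + 4*P) + P) = 1/(-8 + P² + 5*P))
k(-4, H(0))*O(m(-5, -6)) = ((5 - 1*0)*(1 - 4))/(-8 + (-5 - 6)² + 5*(-5 - 6)) = ((5 + 0)*(-3))/(-8 + (-11)² + 5*(-11)) = (5*(-3))/(-8 + 121 - 55) = -15/58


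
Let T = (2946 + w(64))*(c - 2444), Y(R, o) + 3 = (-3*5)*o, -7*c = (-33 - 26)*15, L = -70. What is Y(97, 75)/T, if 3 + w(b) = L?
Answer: 7896/46608679 ≈ 0.00016941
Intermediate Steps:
w(b) = -73 (w(b) = -3 - 70 = -73)
c = 885/7 (c = -(-33 - 26)*15/7 = -(-59)*15/7 = -⅐*(-885) = 885/7 ≈ 126.43)
Y(R, o) = -3 - 15*o (Y(R, o) = -3 + (-3*5)*o = -3 - 15*o)
T = -46608679/7 (T = (2946 - 73)*(885/7 - 2444) = 2873*(-16223/7) = -46608679/7 ≈ -6.6584e+6)
Y(97, 75)/T = (-3 - 15*75)/(-46608679/7) = (-3 - 1125)*(-7/46608679) = -1128*(-7/46608679) = 7896/46608679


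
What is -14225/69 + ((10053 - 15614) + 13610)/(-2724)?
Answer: -13101427/62652 ≈ -209.11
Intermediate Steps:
-14225/69 + ((10053 - 15614) + 13610)/(-2724) = -14225*1/69 + (-5561 + 13610)*(-1/2724) = -14225/69 + 8049*(-1/2724) = -14225/69 - 2683/908 = -13101427/62652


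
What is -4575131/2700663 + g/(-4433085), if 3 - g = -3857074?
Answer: -10232869917062/3990756211785 ≈ -2.5641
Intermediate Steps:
g = 3857077 (g = 3 - 1*(-3857074) = 3 + 3857074 = 3857077)
-4575131/2700663 + g/(-4433085) = -4575131/2700663 + 3857077/(-4433085) = -4575131*1/2700663 + 3857077*(-1/4433085) = -4575131/2700663 - 3857077/4433085 = -10232869917062/3990756211785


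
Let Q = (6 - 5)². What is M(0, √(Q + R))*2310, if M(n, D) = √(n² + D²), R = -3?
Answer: 2310*I*√2 ≈ 3266.8*I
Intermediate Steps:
Q = 1 (Q = 1² = 1)
M(n, D) = √(D² + n²)
M(0, √(Q + R))*2310 = √((√(1 - 3))² + 0²)*2310 = √((√(-2))² + 0)*2310 = √((I*√2)² + 0)*2310 = √(-2 + 0)*2310 = √(-2)*2310 = (I*√2)*2310 = 2310*I*√2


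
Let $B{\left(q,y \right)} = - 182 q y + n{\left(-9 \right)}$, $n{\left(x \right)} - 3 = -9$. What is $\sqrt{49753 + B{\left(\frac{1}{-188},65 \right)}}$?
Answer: $\frac{3 \sqrt{48902278}}{94} \approx 223.18$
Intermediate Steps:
$n{\left(x \right)} = -6$ ($n{\left(x \right)} = 3 - 9 = -6$)
$B{\left(q,y \right)} = -6 - 182 q y$ ($B{\left(q,y \right)} = - 182 q y - 6 = -6 - 182 q y$)
$\sqrt{49753 + B{\left(\frac{1}{-188},65 \right)}} = \sqrt{49753 - \left(6 + 182 \frac{1}{-188} \cdot 65\right)} = \sqrt{49753 - \left(6 - \frac{5915}{94}\right)} = \sqrt{49753 + \left(-6 + \frac{5915}{94}\right)} = \sqrt{49753 + \frac{5351}{94}} = \sqrt{\frac{4682133}{94}} = \frac{3 \sqrt{48902278}}{94}$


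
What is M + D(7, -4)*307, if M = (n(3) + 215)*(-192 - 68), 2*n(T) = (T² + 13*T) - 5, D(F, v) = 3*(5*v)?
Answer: -79910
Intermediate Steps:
D(F, v) = 15*v
n(T) = -5/2 + T²/2 + 13*T/2 (n(T) = ((T² + 13*T) - 5)/2 = (-5 + T² + 13*T)/2 = -5/2 + T²/2 + 13*T/2)
M = -61490 (M = ((-5/2 + (½)*3² + (13/2)*3) + 215)*(-192 - 68) = ((-5/2 + (½)*9 + 39/2) + 215)*(-260) = ((-5/2 + 9/2 + 39/2) + 215)*(-260) = (43/2 + 215)*(-260) = (473/2)*(-260) = -61490)
M + D(7, -4)*307 = -61490 + (15*(-4))*307 = -61490 - 60*307 = -61490 - 18420 = -79910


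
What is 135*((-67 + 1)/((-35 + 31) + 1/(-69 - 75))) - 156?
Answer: 1193028/577 ≈ 2067.6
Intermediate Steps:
135*((-67 + 1)/((-35 + 31) + 1/(-69 - 75))) - 156 = 135*(-66/(-4 + 1/(-144))) - 156 = 135*(-66/(-4 - 1/144)) - 156 = 135*(-66/(-577/144)) - 156 = 135*(-66*(-144/577)) - 156 = 135*(9504/577) - 156 = 1283040/577 - 156 = 1193028/577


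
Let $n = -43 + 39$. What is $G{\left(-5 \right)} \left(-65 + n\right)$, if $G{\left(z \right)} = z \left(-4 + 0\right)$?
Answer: $-1380$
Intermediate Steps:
$n = -4$
$G{\left(z \right)} = - 4 z$ ($G{\left(z \right)} = z \left(-4\right) = - 4 z$)
$G{\left(-5 \right)} \left(-65 + n\right) = \left(-4\right) \left(-5\right) \left(-65 - 4\right) = 20 \left(-69\right) = -1380$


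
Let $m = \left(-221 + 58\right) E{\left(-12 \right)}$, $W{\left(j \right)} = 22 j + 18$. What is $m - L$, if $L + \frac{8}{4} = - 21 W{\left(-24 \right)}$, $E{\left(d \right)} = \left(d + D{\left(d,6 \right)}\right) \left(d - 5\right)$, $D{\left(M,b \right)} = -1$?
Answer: $-46731$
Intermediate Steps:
$W{\left(j \right)} = 18 + 22 j$
$E{\left(d \right)} = \left(-1 + d\right) \left(-5 + d\right)$ ($E{\left(d \right)} = \left(d - 1\right) \left(d - 5\right) = \left(-1 + d\right) \left(-5 + d\right)$)
$m = -36023$ ($m = \left(-221 + 58\right) \left(5 + \left(-12\right)^{2} - -72\right) = - 163 \left(5 + 144 + 72\right) = \left(-163\right) 221 = -36023$)
$L = 10708$ ($L = -2 - 21 \left(18 + 22 \left(-24\right)\right) = -2 - 21 \left(18 - 528\right) = -2 - -10710 = -2 + 10710 = 10708$)
$m - L = -36023 - 10708 = -46731$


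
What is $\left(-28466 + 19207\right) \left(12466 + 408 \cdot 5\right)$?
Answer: $-134311054$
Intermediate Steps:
$\left(-28466 + 19207\right) \left(12466 + 408 \cdot 5\right) = - 9259 \left(12466 + 2040\right) = \left(-9259\right) 14506 = -134311054$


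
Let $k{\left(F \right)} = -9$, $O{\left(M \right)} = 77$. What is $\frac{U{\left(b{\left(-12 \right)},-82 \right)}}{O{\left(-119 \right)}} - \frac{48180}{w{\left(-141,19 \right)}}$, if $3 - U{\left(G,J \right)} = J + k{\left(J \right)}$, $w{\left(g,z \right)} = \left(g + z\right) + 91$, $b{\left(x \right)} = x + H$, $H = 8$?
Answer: $\frac{3712774}{2387} \approx 1555.4$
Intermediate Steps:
$b{\left(x \right)} = 8 + x$ ($b{\left(x \right)} = x + 8 = 8 + x$)
$w{\left(g,z \right)} = 91 + g + z$
$U{\left(G,J \right)} = 12 - J$ ($U{\left(G,J \right)} = 3 - \left(J - 9\right) = 3 - \left(-9 + J\right) = 12 - J$)
$\frac{U{\left(b{\left(-12 \right)},-82 \right)}}{O{\left(-119 \right)}} - \frac{48180}{w{\left(-141,19 \right)}} = \frac{12 - -82}{77} - \frac{48180}{91 - 141 + 19} = \left(12 + 82\right) \frac{1}{77} - \frac{48180}{-31} = 94 \cdot \frac{1}{77} - - \frac{48180}{31} = \frac{94}{77} + \frac{48180}{31} = \frac{3712774}{2387}$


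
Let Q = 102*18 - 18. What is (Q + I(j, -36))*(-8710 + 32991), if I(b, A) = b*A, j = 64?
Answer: -11800566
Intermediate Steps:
I(b, A) = A*b
Q = 1818 (Q = 1836 - 18 = 1818)
(Q + I(j, -36))*(-8710 + 32991) = (1818 - 36*64)*(-8710 + 32991) = (1818 - 2304)*24281 = -486*24281 = -11800566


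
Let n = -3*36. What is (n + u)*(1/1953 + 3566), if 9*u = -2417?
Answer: -23602348211/17577 ≈ -1.3428e+6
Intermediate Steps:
u = -2417/9 (u = (1/9)*(-2417) = -2417/9 ≈ -268.56)
n = -108
(n + u)*(1/1953 + 3566) = (-108 - 2417/9)*(1/1953 + 3566) = -3389*(1/1953 + 3566)/9 = -3389/9*6964399/1953 = -23602348211/17577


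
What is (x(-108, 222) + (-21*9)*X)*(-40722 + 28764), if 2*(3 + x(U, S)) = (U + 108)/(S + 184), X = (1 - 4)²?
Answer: 20376432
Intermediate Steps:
X = 9 (X = (-3)² = 9)
x(U, S) = -3 + (108 + U)/(2*(184 + S)) (x(U, S) = -3 + ((U + 108)/(S + 184))/2 = -3 + ((108 + U)/(184 + S))/2 = -3 + (108 + U)/(2*(184 + S)))
(x(-108, 222) + (-21*9)*X)*(-40722 + 28764) = ((-996 - 108 - 6*222)/(2*(184 + 222)) - 21*9*9)*(-40722 + 28764) = ((½)*(-996 - 108 - 1332)/406 - 189*9)*(-11958) = ((½)*(1/406)*(-2436) - 1701)*(-11958) = (-3 - 1701)*(-11958) = -1704*(-11958) = 20376432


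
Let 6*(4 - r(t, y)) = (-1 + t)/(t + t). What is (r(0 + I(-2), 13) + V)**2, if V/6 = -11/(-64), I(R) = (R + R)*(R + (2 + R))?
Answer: 14161/576 ≈ 24.585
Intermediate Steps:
I(R) = 2*R*(2 + 2*R) (I(R) = (2*R)*(2 + 2*R) = 2*R*(2 + 2*R))
r(t, y) = 4 - (-1 + t)/(12*t) (r(t, y) = 4 - (-1 + t)/(6*(t + t)) = 4 - (-1 + t)/(6*(2*t)) = 4 - (-1 + t)*1/(2*t)/6 = 4 - (-1 + t)/(12*t))
V = 33/32 (V = 6*(-11/(-64)) = 6*(-11*(-1/64)) = 6*(11/64) = 33/32 ≈ 1.0313)
(r(0 + I(-2), 13) + V)**2 = ((1 + 47*(0 + 4*(-2)*(1 - 2)))/(12*(0 + 4*(-2)*(1 - 2))) + 33/32)**2 = ((1 + 47*(0 + 4*(-2)*(-1)))/(12*(0 + 4*(-2)*(-1))) + 33/32)**2 = ((1 + 47*(0 + 8))/(12*(0 + 8)) + 33/32)**2 = ((1/12)*(1 + 47*8)/8 + 33/32)**2 = ((1/12)*(1/8)*(1 + 376) + 33/32)**2 = ((1/12)*(1/8)*377 + 33/32)**2 = (377/96 + 33/32)**2 = (119/24)**2 = 14161/576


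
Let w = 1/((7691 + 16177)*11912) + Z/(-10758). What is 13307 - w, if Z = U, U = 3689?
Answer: 6783789315202927/509777899488 ≈ 13307.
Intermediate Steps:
Z = 3689
w = -174806716111/509777899488 (w = 1/((7691 + 16177)*11912) + 3689/(-10758) = (1/11912)/23868 + 3689*(-1/10758) = (1/23868)*(1/11912) - 3689/10758 = 1/284315616 - 3689/10758 = -174806716111/509777899488 ≈ -0.34291)
13307 - w = 13307 - 1*(-174806716111/509777899488) = 13307 + 174806716111/509777899488 = 6783789315202927/509777899488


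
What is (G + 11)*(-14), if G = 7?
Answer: -252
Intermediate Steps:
(G + 11)*(-14) = (7 + 11)*(-14) = 18*(-14) = -252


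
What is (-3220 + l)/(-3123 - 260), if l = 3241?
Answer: -21/3383 ≈ -0.0062075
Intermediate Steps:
(-3220 + l)/(-3123 - 260) = (-3220 + 3241)/(-3123 - 260) = 21/(-3383) = 21*(-1/3383) = -21/3383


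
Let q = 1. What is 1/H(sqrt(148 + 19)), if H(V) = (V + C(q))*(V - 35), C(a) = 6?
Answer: 43/138598 - 29*sqrt(167)/138598 ≈ -0.0023937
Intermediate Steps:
H(V) = (-35 + V)*(6 + V) (H(V) = (V + 6)*(V - 35) = (6 + V)*(-35 + V) = (-35 + V)*(6 + V))
1/H(sqrt(148 + 19)) = 1/(-210 + (sqrt(148 + 19))**2 - 29*sqrt(148 + 19)) = 1/(-210 + (sqrt(167))**2 - 29*sqrt(167)) = 1/(-210 + 167 - 29*sqrt(167)) = 1/(-43 - 29*sqrt(167))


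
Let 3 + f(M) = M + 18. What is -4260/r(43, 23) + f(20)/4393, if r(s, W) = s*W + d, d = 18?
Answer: -18678935/4423751 ≈ -4.2224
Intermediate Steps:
r(s, W) = 18 + W*s (r(s, W) = s*W + 18 = W*s + 18 = 18 + W*s)
f(M) = 15 + M (f(M) = -3 + (M + 18) = -3 + (18 + M) = 15 + M)
-4260/r(43, 23) + f(20)/4393 = -4260/(18 + 23*43) + (15 + 20)/4393 = -4260/(18 + 989) + 35*(1/4393) = -4260/1007 + 35/4393 = -18678935/4423751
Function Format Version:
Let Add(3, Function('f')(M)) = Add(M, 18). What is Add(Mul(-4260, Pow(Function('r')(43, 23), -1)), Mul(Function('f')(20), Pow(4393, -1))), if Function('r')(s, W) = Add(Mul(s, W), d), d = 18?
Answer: Rational(-18678935, 4423751) ≈ -4.2224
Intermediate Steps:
Function('r')(s, W) = Add(18, Mul(W, s)) (Function('r')(s, W) = Add(Mul(s, W), 18) = Add(Mul(W, s), 18) = Add(18, Mul(W, s)))
Function('f')(M) = Add(15, M) (Function('f')(M) = Add(-3, Add(M, 18)) = Add(-3, Add(18, M)) = Add(15, M))
Add(Mul(-4260, Pow(Function('r')(43, 23), -1)), Mul(Function('f')(20), Pow(4393, -1))) = Add(Mul(-4260, Pow(Add(18, Mul(23, 43)), -1)), Mul(Add(15, 20), Pow(4393, -1))) = Add(Mul(-4260, Pow(Add(18, 989), -1)), Mul(35, Rational(1, 4393))) = Add(Mul(-4260, Pow(1007, -1)), Rational(35, 4393)) = Add(Mul(-4260, Rational(1, 1007)), Rational(35, 4393)) = Add(Rational(-4260, 1007), Rational(35, 4393)) = Rational(-18678935, 4423751)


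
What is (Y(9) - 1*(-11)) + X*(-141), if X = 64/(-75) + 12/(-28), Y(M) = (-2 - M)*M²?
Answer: -122369/175 ≈ -699.25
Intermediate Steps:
Y(M) = M²*(-2 - M)
X = -673/525 (X = 64*(-1/75) + 12*(-1/28) = -64/75 - 3/7 = -673/525 ≈ -1.2819)
(Y(9) - 1*(-11)) + X*(-141) = (9²*(-2 - 1*9) - 1*(-11)) - 673/525*(-141) = (81*(-2 - 9) + 11) + 31631/175 = (81*(-11) + 11) + 31631/175 = (-891 + 11) + 31631/175 = -880 + 31631/175 = -122369/175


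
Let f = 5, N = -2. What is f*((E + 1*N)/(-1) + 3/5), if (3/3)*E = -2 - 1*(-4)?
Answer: 3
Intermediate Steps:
E = 2 (E = -2 - 1*(-4) = -2 + 4 = 2)
f*((E + 1*N)/(-1) + 3/5) = 5*((2 + 1*(-2))/(-1) + 3/5) = 5*((2 - 2)*(-1) + 3*(⅕)) = 5*(0*(-1) + ⅗) = 5*(0 + ⅗) = 5*(⅗) = 3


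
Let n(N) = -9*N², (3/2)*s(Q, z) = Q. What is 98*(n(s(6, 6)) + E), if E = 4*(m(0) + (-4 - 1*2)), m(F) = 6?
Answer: -14112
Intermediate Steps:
s(Q, z) = 2*Q/3
E = 0 (E = 4*(6 + (-4 - 1*2)) = 4*(6 + (-4 - 2)) = 4*(6 - 6) = 4*0 = 0)
98*(n(s(6, 6)) + E) = 98*(-9*((⅔)*6)² + 0) = 98*(-9*4² + 0) = 98*(-9*16 + 0) = 98*(-144 + 0) = 98*(-144) = -14112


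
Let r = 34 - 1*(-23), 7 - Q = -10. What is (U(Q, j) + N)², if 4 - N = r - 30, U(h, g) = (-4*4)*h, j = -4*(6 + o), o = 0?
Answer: 87025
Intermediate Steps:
Q = 17 (Q = 7 - 1*(-10) = 7 + 10 = 17)
r = 57 (r = 34 + 23 = 57)
j = -24 (j = -4*(6 + 0) = -4*6 = -24)
U(h, g) = -16*h
N = -23 (N = 4 - (57 - 30) = 4 - 1*27 = 4 - 27 = -23)
(U(Q, j) + N)² = (-16*17 - 23)² = (-272 - 23)² = (-295)² = 87025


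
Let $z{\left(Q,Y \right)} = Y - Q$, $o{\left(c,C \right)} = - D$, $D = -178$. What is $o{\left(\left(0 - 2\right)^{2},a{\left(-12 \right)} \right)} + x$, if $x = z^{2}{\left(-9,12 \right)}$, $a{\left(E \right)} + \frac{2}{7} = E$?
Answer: $619$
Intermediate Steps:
$a{\left(E \right)} = - \frac{2}{7} + E$
$o{\left(c,C \right)} = 178$ ($o{\left(c,C \right)} = \left(-1\right) \left(-178\right) = 178$)
$x = 441$ ($x = \left(12 - -9\right)^{2} = \left(12 + 9\right)^{2} = 21^{2} = 441$)
$o{\left(\left(0 - 2\right)^{2},a{\left(-12 \right)} \right)} + x = 178 + 441 = 619$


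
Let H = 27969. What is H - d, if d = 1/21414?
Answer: 598928165/21414 ≈ 27969.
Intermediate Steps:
d = 1/21414 ≈ 4.6698e-5
H - d = 27969 - 1*1/21414 = 27969 - 1/21414 = 598928165/21414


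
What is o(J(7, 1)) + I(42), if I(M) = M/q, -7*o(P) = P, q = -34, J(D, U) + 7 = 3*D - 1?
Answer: -368/119 ≈ -3.0924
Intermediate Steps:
J(D, U) = -8 + 3*D (J(D, U) = -7 + (3*D - 1) = -7 + (-1 + 3*D) = -8 + 3*D)
o(P) = -P/7
I(M) = -M/34 (I(M) = M/(-34) = M*(-1/34) = -M/34)
o(J(7, 1)) + I(42) = -(-8 + 3*7)/7 - 1/34*42 = -(-8 + 21)/7 - 21/17 = -⅐*13 - 21/17 = -13/7 - 21/17 = -368/119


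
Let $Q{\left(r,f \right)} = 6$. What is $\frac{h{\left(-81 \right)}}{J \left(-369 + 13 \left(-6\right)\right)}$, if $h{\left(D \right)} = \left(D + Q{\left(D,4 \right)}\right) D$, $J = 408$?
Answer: $- \frac{675}{20264} \approx -0.03331$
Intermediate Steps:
$h{\left(D \right)} = D \left(6 + D\right)$ ($h{\left(D \right)} = \left(D + 6\right) D = \left(6 + D\right) D = D \left(6 + D\right)$)
$\frac{h{\left(-81 \right)}}{J \left(-369 + 13 \left(-6\right)\right)} = \frac{\left(-81\right) \left(6 - 81\right)}{408 \left(-369 + 13 \left(-6\right)\right)} = \frac{\left(-81\right) \left(-75\right)}{408 \left(-369 - 78\right)} = \frac{6075}{408 \left(-447\right)} = \frac{6075}{-182376} = 6075 \left(- \frac{1}{182376}\right) = - \frac{675}{20264}$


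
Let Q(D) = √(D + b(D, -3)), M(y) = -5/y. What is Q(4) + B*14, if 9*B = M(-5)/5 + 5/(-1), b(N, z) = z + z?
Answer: -112/15 + I*√2 ≈ -7.4667 + 1.4142*I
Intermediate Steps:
b(N, z) = 2*z
B = -8/15 (B = (-5/(-5)/5 + 5/(-1))/9 = (-5*(-⅕)*(⅕) + 5*(-1))/9 = (1*(⅕) - 5)/9 = (⅕ - 5)/9 = (⅑)*(-24/5) = -8/15 ≈ -0.53333)
Q(D) = √(-6 + D) (Q(D) = √(D + 2*(-3)) = √(D - 6) = √(-6 + D))
Q(4) + B*14 = √(-6 + 4) - 8/15*14 = √(-2) - 112/15 = I*√2 - 112/15 = -112/15 + I*√2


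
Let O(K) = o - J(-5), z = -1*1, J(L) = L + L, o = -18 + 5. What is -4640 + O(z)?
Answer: -4643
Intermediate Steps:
o = -13
J(L) = 2*L
z = -1
O(K) = -3 (O(K) = -13 - 2*(-5) = -13 - 1*(-10) = -13 + 10 = -3)
-4640 + O(z) = -4640 - 3 = -4643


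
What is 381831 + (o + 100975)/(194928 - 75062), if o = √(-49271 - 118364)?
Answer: 45768655621/119866 + I*√167635/119866 ≈ 3.8183e+5 + 0.0034158*I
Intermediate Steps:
o = I*√167635 (o = √(-167635) = I*√167635 ≈ 409.43*I)
381831 + (o + 100975)/(194928 - 75062) = 381831 + (I*√167635 + 100975)/(194928 - 75062) = 381831 + (100975 + I*√167635)/119866 = 381831 + (100975 + I*√167635)*(1/119866) = 381831 + (100975/119866 + I*√167635/119866) = 45768655621/119866 + I*√167635/119866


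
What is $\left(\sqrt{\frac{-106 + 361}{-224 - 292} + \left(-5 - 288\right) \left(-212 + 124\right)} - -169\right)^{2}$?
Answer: $\frac{\left(14534 + \sqrt{190694809}\right)^{2}}{7396} \approx 1.0862 \cdot 10^{5}$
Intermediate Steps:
$\left(\sqrt{\frac{-106 + 361}{-224 - 292} + \left(-5 - 288\right) \left(-212 + 124\right)} - -169\right)^{2} = \left(\sqrt{\frac{255}{-516} - -25784} + \left(-442 + 611\right)\right)^{2} = \left(\sqrt{255 \left(- \frac{1}{516}\right) + 25784} + 169\right)^{2} = \left(\sqrt{- \frac{85}{172} + 25784} + 169\right)^{2} = \left(\sqrt{\frac{4434763}{172}} + 169\right)^{2} = \left(\frac{\sqrt{190694809}}{86} + 169\right)^{2} = \left(169 + \frac{\sqrt{190694809}}{86}\right)^{2}$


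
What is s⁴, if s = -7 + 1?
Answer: 1296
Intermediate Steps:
s = -6
s⁴ = (-6)⁴ = 1296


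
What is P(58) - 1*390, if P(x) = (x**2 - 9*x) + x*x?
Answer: 5816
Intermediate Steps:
P(x) = -9*x + 2*x**2 (P(x) = (x**2 - 9*x) + x**2 = -9*x + 2*x**2)
P(58) - 1*390 = 58*(-9 + 2*58) - 1*390 = 58*(-9 + 116) - 390 = 58*107 - 390 = 6206 - 390 = 5816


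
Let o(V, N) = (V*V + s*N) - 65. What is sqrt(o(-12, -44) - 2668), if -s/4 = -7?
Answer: I*sqrt(3821) ≈ 61.814*I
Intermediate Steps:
s = 28 (s = -4*(-7) = 28)
o(V, N) = -65 + V**2 + 28*N (o(V, N) = (V*V + 28*N) - 65 = (V**2 + 28*N) - 65 = -65 + V**2 + 28*N)
sqrt(o(-12, -44) - 2668) = sqrt((-65 + (-12)**2 + 28*(-44)) - 2668) = sqrt((-65 + 144 - 1232) - 2668) = sqrt(-1153 - 2668) = sqrt(-3821) = I*sqrt(3821)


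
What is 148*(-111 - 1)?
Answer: -16576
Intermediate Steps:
148*(-111 - 1) = 148*(-112) = -16576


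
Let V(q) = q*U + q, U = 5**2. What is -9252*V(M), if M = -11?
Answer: 2646072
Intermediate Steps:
U = 25
V(q) = 26*q (V(q) = q*25 + q = 25*q + q = 26*q)
-9252*V(M) = -240552*(-11) = -9252*(-286) = 2646072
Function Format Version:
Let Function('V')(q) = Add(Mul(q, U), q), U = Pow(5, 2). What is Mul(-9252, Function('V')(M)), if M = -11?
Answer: 2646072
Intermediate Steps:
U = 25
Function('V')(q) = Mul(26, q) (Function('V')(q) = Add(Mul(q, 25), q) = Add(Mul(25, q), q) = Mul(26, q))
Mul(-9252, Function('V')(M)) = Mul(-9252, Mul(26, -11)) = Mul(-9252, -286) = 2646072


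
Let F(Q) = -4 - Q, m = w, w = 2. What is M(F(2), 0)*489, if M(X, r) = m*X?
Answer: -5868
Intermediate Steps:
m = 2
M(X, r) = 2*X
M(F(2), 0)*489 = (2*(-4 - 1*2))*489 = (2*(-4 - 2))*489 = (2*(-6))*489 = -12*489 = -5868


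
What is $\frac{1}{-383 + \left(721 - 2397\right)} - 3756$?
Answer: $- \frac{7733605}{2059} \approx -3756.0$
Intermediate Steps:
$\frac{1}{-383 + \left(721 - 2397\right)} - 3756 = \frac{1}{-383 - 1676} - 3756 = \frac{1}{-2059} - 3756 = - \frac{1}{2059} - 3756 = - \frac{7733605}{2059}$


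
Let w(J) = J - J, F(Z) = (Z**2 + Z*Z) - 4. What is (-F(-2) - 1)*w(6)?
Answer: 0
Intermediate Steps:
F(Z) = -4 + 2*Z**2 (F(Z) = (Z**2 + Z**2) - 4 = 2*Z**2 - 4 = -4 + 2*Z**2)
w(J) = 0
(-F(-2) - 1)*w(6) = (-(-4 + 2*(-2)**2) - 1)*0 = (-(-4 + 2*4) - 1)*0 = (-(-4 + 8) - 1)*0 = (-1*4 - 1)*0 = (-4 - 1)*0 = -5*0 = 0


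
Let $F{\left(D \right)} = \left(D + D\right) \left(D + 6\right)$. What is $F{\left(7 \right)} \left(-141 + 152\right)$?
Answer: $2002$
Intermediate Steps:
$F{\left(D \right)} = 2 D \left(6 + D\right)$
$F{\left(7 \right)} \left(-141 + 152\right) = 2 \cdot 7 \left(6 + 7\right) \left(-141 + 152\right) = 2 \cdot 7 \cdot 13 \cdot 11 = 182 \cdot 11 = 2002$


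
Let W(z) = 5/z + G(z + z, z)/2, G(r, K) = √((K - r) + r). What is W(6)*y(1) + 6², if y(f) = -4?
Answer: 98/3 - 2*√6 ≈ 27.768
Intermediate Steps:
G(r, K) = √K
W(z) = √z/2 + 5/z (W(z) = 5/z + √z/2 = √z/2 + 5/z)
W(6)*y(1) + 6² = ((½)*(10 + 6^(3/2))/6)*(-4) + 6² = ((½)*(⅙)*(10 + 6*√6))*(-4) + 36 = (⅚ + √6/2)*(-4) + 36 = (-10/3 - 2*√6) + 36 = 98/3 - 2*√6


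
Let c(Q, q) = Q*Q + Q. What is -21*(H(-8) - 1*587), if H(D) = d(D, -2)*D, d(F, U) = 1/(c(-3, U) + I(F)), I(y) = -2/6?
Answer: 210063/17 ≈ 12357.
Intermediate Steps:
c(Q, q) = Q + Q² (c(Q, q) = Q² + Q = Q + Q²)
I(y) = -⅓ (I(y) = -2*⅙ = -⅓)
d(F, U) = 3/17 (d(F, U) = 1/(-3*(1 - 3) - ⅓) = 1/(-3*(-2) - ⅓) = 1/(6 - ⅓) = 1/(17/3) = 3/17)
H(D) = 3*D/17
-21*(H(-8) - 1*587) = -21*((3/17)*(-8) - 1*587) = -21*(-24/17 - 587) = -21*(-10003/17) = 210063/17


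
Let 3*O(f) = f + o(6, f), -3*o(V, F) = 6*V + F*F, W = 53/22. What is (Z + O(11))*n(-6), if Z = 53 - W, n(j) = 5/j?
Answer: -36445/1188 ≈ -30.678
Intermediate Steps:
W = 53/22 (W = 53*(1/22) = 53/22 ≈ 2.4091)
o(V, F) = -2*V - F**2/3 (o(V, F) = -(6*V + F*F)/3 = -(6*V + F**2)/3 = -(F**2 + 6*V)/3 = -2*V - F**2/3)
O(f) = -4 - f**2/9 + f/3 (O(f) = (f + (-2*6 - f**2/3))/3 = (f + (-12 - f**2/3))/3 = (-12 + f - f**2/3)/3 = -4 - f**2/9 + f/3)
Z = 1113/22 (Z = 53 - 1*53/22 = 53 - 53/22 = 1113/22 ≈ 50.591)
(Z + O(11))*n(-6) = (1113/22 + (-4 - 1/9*11**2 + (1/3)*11))*(5/(-6)) = (1113/22 + (-4 - 1/9*121 + 11/3))*(5*(-1/6)) = (1113/22 + (-4 - 121/9 + 11/3))*(-5/6) = (1113/22 - 124/9)*(-5/6) = (7289/198)*(-5/6) = -36445/1188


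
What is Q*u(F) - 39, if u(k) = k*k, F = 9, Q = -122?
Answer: -9921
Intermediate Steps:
u(k) = k²
Q*u(F) - 39 = -122*9² - 39 = -122*81 - 39 = -9882 - 39 = -9921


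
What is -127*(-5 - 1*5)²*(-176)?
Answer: 2235200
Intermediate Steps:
-127*(-5 - 1*5)²*(-176) = -127*(-5 - 5)²*(-176) = -127*(-10)²*(-176) = -127*100*(-176) = -12700*(-176) = 2235200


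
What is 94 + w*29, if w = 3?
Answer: 181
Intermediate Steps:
94 + w*29 = 94 + 3*29 = 94 + 87 = 181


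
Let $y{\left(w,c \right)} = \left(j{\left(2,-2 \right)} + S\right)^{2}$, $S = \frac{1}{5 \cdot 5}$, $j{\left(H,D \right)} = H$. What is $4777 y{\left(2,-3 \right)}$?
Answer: $\frac{12424977}{625} \approx 19880.0$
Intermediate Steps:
$S = \frac{1}{25}$ ($S = \frac{1}{5} \cdot \frac{1}{5} = \frac{1}{25} \approx 0.04$)
$y{\left(w,c \right)} = \frac{2601}{625}$ ($y{\left(w,c \right)} = \left(2 + \frac{1}{25}\right)^{2} = \left(\frac{51}{25}\right)^{2} = \frac{2601}{625}$)
$4777 y{\left(2,-3 \right)} = 4777 \cdot \frac{2601}{625} = \frac{12424977}{625}$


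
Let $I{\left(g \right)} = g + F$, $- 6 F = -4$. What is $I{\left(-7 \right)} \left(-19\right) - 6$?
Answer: $\frac{343}{3} \approx 114.33$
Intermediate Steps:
$F = \frac{2}{3}$ ($F = \left(- \frac{1}{6}\right) \left(-4\right) = \frac{2}{3} \approx 0.66667$)
$I{\left(g \right)} = \frac{2}{3} + g$ ($I{\left(g \right)} = g + \frac{2}{3} = \frac{2}{3} + g$)
$I{\left(-7 \right)} \left(-19\right) - 6 = \left(\frac{2}{3} - 7\right) \left(-19\right) - 6 = \left(- \frac{19}{3}\right) \left(-19\right) - 6 = \frac{361}{3} - 6 = \frac{343}{3}$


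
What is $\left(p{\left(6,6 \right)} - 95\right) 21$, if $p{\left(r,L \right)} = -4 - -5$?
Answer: $-1974$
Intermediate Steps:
$p{\left(r,L \right)} = 1$ ($p{\left(r,L \right)} = -4 + 5 = 1$)
$\left(p{\left(6,6 \right)} - 95\right) 21 = \left(1 - 95\right) 21 = \left(-94\right) 21 = -1974$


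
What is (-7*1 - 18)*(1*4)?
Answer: -100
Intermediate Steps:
(-7*1 - 18)*(1*4) = (-7 - 18)*4 = -25*4 = -100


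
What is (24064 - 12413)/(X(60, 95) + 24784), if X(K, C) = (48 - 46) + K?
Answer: 11651/24846 ≈ 0.46893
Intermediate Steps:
X(K, C) = 2 + K
(24064 - 12413)/(X(60, 95) + 24784) = (24064 - 12413)/((2 + 60) + 24784) = 11651/(62 + 24784) = 11651/24846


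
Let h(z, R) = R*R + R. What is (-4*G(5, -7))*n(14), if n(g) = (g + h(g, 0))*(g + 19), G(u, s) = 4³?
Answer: -118272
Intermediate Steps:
h(z, R) = R + R² (h(z, R) = R² + R = R + R²)
G(u, s) = 64
n(g) = g*(19 + g) (n(g) = (g + 0*(1 + 0))*(g + 19) = (g + 0*1)*(19 + g) = (g + 0)*(19 + g) = g*(19 + g))
(-4*G(5, -7))*n(14) = (-4*64)*(14*(19 + 14)) = -3584*33 = -256*462 = -118272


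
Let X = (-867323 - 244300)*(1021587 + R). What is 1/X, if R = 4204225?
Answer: -1/5809132812876 ≈ -1.7214e-13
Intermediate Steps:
X = -5809132812876 (X = (-867323 - 244300)*(1021587 + 4204225) = -1111623*5225812 = -5809132812876)
1/X = 1/(-5809132812876) = -1/5809132812876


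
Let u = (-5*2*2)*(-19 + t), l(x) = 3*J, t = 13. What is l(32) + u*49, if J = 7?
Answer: 5901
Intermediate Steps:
l(x) = 21 (l(x) = 3*7 = 21)
u = 120 (u = (-5*2*2)*(-19 + 13) = -10*2*(-6) = -20*(-6) = 120)
l(32) + u*49 = 21 + 120*49 = 21 + 5880 = 5901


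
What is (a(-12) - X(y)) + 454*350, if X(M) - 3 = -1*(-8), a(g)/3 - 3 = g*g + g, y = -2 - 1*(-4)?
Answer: 159294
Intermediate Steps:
y = 2 (y = -2 + 4 = 2)
a(g) = 9 + 3*g + 3*g² (a(g) = 9 + 3*(g*g + g) = 9 + 3*(g² + g) = 9 + 3*(g + g²) = 9 + (3*g + 3*g²) = 9 + 3*g + 3*g²)
X(M) = 11 (X(M) = 3 - 1*(-8) = 3 + 8 = 11)
(a(-12) - X(y)) + 454*350 = ((9 + 3*(-12) + 3*(-12)²) - 1*11) + 454*350 = ((9 - 36 + 3*144) - 11) + 158900 = ((9 - 36 + 432) - 11) + 158900 = (405 - 11) + 158900 = 394 + 158900 = 159294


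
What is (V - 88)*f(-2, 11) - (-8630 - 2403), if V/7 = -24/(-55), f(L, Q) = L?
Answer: 616159/55 ≈ 11203.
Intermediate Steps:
V = 168/55 (V = 7*(-24/(-55)) = 7*(-24*(-1/55)) = 7*(24/55) = 168/55 ≈ 3.0545)
(V - 88)*f(-2, 11) - (-8630 - 2403) = (168/55 - 88)*(-2) - (-8630 - 2403) = -4672/55*(-2) - 1*(-11033) = 9344/55 + 11033 = 616159/55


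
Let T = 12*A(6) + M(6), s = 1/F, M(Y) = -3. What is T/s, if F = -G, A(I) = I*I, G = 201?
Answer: -86229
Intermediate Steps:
A(I) = I**2
F = -201 (F = -1*201 = -201)
s = -1/201 (s = 1/(-201) = -1/201 ≈ -0.0049751)
T = 429 (T = 12*6**2 - 3 = 12*36 - 3 = 432 - 3 = 429)
T/s = 429/(-1/201) = 429*(-201) = -86229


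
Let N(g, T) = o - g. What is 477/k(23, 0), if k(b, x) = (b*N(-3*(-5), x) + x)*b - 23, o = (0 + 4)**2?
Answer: 477/506 ≈ 0.94269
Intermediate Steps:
o = 16 (o = 4**2 = 16)
N(g, T) = 16 - g
k(b, x) = -23 + b*(b + x) (k(b, x) = (b*(16 - (-3)*(-5)) + x)*b - 23 = (b*(16 - 1*15) + x)*b - 23 = (b*(16 - 15) + x)*b - 23 = (b*1 + x)*b - 23 = (b + x)*b - 23 = b*(b + x) - 23 = -23 + b*(b + x))
477/k(23, 0) = 477/(-23 + 23**2 + 23*0) = 477/(-23 + 529 + 0) = 477/506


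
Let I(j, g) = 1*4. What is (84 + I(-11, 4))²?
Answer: 7744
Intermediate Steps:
I(j, g) = 4
(84 + I(-11, 4))² = (84 + 4)² = 88² = 7744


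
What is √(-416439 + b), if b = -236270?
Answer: I*√652709 ≈ 807.9*I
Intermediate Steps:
√(-416439 + b) = √(-416439 - 236270) = √(-652709) = I*√652709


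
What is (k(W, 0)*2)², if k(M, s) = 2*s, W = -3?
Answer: 0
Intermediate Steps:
(k(W, 0)*2)² = ((2*0)*2)² = (0*2)² = 0² = 0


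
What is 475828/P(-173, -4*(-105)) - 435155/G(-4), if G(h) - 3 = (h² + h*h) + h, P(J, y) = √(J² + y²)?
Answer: -435155/31 + 475828*√206329/206329 ≈ -12990.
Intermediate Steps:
G(h) = 3 + h + 2*h² (G(h) = 3 + ((h² + h*h) + h) = 3 + ((h² + h²) + h) = 3 + (2*h² + h) = 3 + (h + 2*h²) = 3 + h + 2*h²)
475828/P(-173, -4*(-105)) - 435155/G(-4) = 475828/(√((-173)² + (-4*(-105))²)) - 435155/(3 - 4 + 2*(-4)²) = 475828/(√(29929 + 420²)) - 435155/(3 - 4 + 2*16) = 475828/(√(29929 + 176400)) - 435155/(3 - 4 + 32) = 475828/(√206329) - 435155/31 = 475828*(√206329/206329) - 435155*1/31 = 475828*√206329/206329 - 435155/31 = -435155/31 + 475828*√206329/206329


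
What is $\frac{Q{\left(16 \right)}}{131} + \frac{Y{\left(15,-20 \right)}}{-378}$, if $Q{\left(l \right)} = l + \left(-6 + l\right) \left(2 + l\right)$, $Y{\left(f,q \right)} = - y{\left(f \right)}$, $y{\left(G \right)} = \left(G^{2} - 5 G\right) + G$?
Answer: $\frac{31901}{16506} \approx 1.9327$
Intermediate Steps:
$y{\left(G \right)} = G^{2} - 4 G$
$Y{\left(f,q \right)} = - f \left(-4 + f\right)$
$\frac{Q{\left(16 \right)}}{131} + \frac{Y{\left(15,-20 \right)}}{-378} = \frac{-12 + 16^{2} - 48}{131} + \frac{15 \left(4 - 15\right)}{-378} = \left(-12 + 256 - 48\right) \frac{1}{131} + 15 \left(4 - 15\right) \left(- \frac{1}{378}\right) = 196 \cdot \frac{1}{131} + 15 \left(-11\right) \left(- \frac{1}{378}\right) = \frac{196}{131} - - \frac{55}{126} = \frac{196}{131} + \frac{55}{126} = \frac{31901}{16506}$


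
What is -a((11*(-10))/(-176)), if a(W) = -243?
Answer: 243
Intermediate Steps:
-a((11*(-10))/(-176)) = -1*(-243) = 243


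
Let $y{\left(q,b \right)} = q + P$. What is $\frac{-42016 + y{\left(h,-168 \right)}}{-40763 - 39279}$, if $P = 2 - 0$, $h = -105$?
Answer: $\frac{42119}{80042} \approx 0.52621$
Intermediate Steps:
$P = 2$ ($P = 2 + 0 = 2$)
$y{\left(q,b \right)} = 2 + q$ ($y{\left(q,b \right)} = q + 2 = 2 + q$)
$\frac{-42016 + y{\left(h,-168 \right)}}{-40763 - 39279} = \frac{-42016 + \left(2 - 105\right)}{-40763 - 39279} = \frac{-42016 - 103}{-80042} = \left(-42119\right) \left(- \frac{1}{80042}\right) = \frac{42119}{80042}$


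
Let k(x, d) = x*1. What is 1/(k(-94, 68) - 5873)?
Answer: -1/5967 ≈ -0.00016759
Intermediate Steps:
k(x, d) = x
1/(k(-94, 68) - 5873) = 1/(-94 - 5873) = 1/(-5967) = -1/5967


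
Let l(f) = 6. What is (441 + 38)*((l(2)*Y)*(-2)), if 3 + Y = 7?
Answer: -22992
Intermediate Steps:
Y = 4 (Y = -3 + 7 = 4)
(441 + 38)*((l(2)*Y)*(-2)) = (441 + 38)*((6*4)*(-2)) = 479*(24*(-2)) = 479*(-48) = -22992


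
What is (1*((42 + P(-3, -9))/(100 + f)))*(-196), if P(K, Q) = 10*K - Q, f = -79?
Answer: -196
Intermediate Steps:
P(K, Q) = -Q + 10*K
(1*((42 + P(-3, -9))/(100 + f)))*(-196) = (1*((42 + (-1*(-9) + 10*(-3)))/(100 - 79)))*(-196) = (1*((42 + (9 - 30))/21))*(-196) = (1*((42 - 21)*(1/21)))*(-196) = (1*(21*(1/21)))*(-196) = (1*1)*(-196) = 1*(-196) = -196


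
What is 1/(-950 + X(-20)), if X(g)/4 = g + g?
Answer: -1/1110 ≈ -0.00090090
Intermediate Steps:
X(g) = 8*g (X(g) = 4*(g + g) = 4*(2*g) = 8*g)
1/(-950 + X(-20)) = 1/(-950 + 8*(-20)) = 1/(-950 - 160) = 1/(-1110) = -1/1110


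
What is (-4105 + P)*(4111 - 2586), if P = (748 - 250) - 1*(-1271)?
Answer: -3562400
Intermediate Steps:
P = 1769 (P = 498 + 1271 = 1769)
(-4105 + P)*(4111 - 2586) = (-4105 + 1769)*(4111 - 2586) = -2336*1525 = -3562400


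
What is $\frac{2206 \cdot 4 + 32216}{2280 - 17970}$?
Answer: $- \frac{1368}{523} \approx -2.6157$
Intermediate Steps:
$\frac{2206 \cdot 4 + 32216}{2280 - 17970} = \frac{8824 + 32216}{-15690} = 41040 \left(- \frac{1}{15690}\right) = - \frac{1368}{523}$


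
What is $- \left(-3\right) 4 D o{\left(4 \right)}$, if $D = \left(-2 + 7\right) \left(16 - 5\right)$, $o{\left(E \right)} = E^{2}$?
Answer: $10560$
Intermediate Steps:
$D = 55$ ($D = 5 \cdot 11 = 55$)
$- \left(-3\right) 4 D o{\left(4 \right)} = - \left(-3\right) 4 \cdot 55 \cdot 4^{2} = - \left(-12\right) 55 \cdot 16 = - \left(-660\right) 16 = \left(-1\right) \left(-10560\right) = 10560$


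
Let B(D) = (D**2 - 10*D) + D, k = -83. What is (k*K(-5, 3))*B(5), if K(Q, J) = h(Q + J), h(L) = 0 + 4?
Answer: 6640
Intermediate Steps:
h(L) = 4
K(Q, J) = 4
B(D) = D**2 - 9*D
(k*K(-5, 3))*B(5) = (-83*4)*(5*(-9 + 5)) = -1660*(-4) = -332*(-20) = 6640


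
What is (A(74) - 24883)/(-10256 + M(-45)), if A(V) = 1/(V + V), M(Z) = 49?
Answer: 3682683/1510636 ≈ 2.4378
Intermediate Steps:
A(V) = 1/(2*V)
(A(74) - 24883)/(-10256 + M(-45)) = ((½)/74 - 24883)/(-10256 + 49) = ((½)*(1/74) - 24883)/(-10207) = (1/148 - 24883)*(-1/10207) = -3682683/148*(-1/10207) = 3682683/1510636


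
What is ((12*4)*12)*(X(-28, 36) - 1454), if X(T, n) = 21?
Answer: -825408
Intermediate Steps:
((12*4)*12)*(X(-28, 36) - 1454) = ((12*4)*12)*(21 - 1454) = (48*12)*(-1433) = 576*(-1433) = -825408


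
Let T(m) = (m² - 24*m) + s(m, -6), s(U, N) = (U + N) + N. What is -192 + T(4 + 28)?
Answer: 84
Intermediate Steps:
s(U, N) = U + 2*N (s(U, N) = (N + U) + N = U + 2*N)
T(m) = -12 + m² - 23*m (T(m) = (m² - 24*m) + (m + 2*(-6)) = (m² - 24*m) + (m - 12) = (m² - 24*m) + (-12 + m) = -12 + m² - 23*m)
-192 + T(4 + 28) = -192 + (-12 + (4 + 28)² - 23*(4 + 28)) = -192 + (-12 + 32² - 23*32) = -192 + (-12 + 1024 - 736) = -192 + 276 = 84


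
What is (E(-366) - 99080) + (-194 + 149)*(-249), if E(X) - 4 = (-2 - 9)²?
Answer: -87750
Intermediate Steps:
E(X) = 125 (E(X) = 4 + (-2 - 9)² = 4 + (-11)² = 4 + 121 = 125)
(E(-366) - 99080) + (-194 + 149)*(-249) = (125 - 99080) + (-194 + 149)*(-249) = -98955 - 45*(-249) = -98955 + 11205 = -87750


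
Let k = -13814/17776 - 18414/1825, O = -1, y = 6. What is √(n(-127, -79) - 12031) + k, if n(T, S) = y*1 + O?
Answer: -176268907/16220600 + I*√12026 ≈ -10.867 + 109.66*I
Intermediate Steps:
k = -176268907/16220600 (k = -13814*1/17776 - 18414*1/1825 = -6907/8888 - 18414/1825 = -176268907/16220600 ≈ -10.867)
n(T, S) = 5 (n(T, S) = 6*1 - 1 = 6 - 1 = 5)
√(n(-127, -79) - 12031) + k = √(5 - 12031) - 176268907/16220600 = √(-12026) - 176268907/16220600 = I*√12026 - 176268907/16220600 = -176268907/16220600 + I*√12026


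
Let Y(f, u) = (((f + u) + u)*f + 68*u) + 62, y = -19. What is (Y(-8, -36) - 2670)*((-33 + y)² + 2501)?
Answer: -22985280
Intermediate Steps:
Y(f, u) = 62 + 68*u + f*(f + 2*u) (Y(f, u) = ((f + 2*u)*f + 68*u) + 62 = (f*(f + 2*u) + 68*u) + 62 = (68*u + f*(f + 2*u)) + 62 = 62 + 68*u + f*(f + 2*u))
(Y(-8, -36) - 2670)*((-33 + y)² + 2501) = ((62 + (-8)² + 68*(-36) + 2*(-8)*(-36)) - 2670)*((-33 - 19)² + 2501) = ((62 + 64 - 2448 + 576) - 2670)*((-52)² + 2501) = (-1746 - 2670)*(2704 + 2501) = -4416*5205 = -22985280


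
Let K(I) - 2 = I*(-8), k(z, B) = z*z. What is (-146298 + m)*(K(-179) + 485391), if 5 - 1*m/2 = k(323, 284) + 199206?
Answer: -366753508350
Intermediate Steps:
k(z, B) = z²
m = -607060 (m = 10 - 2*(323² + 199206) = 10 - 2*(104329 + 199206) = 10 - 2*303535 = 10 - 607070 = -607060)
K(I) = 2 - 8*I (K(I) = 2 + I*(-8) = 2 - 8*I)
(-146298 + m)*(K(-179) + 485391) = (-146298 - 607060)*((2 - 8*(-179)) + 485391) = -753358*((2 + 1432) + 485391) = -753358*(1434 + 485391) = -753358*486825 = -366753508350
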